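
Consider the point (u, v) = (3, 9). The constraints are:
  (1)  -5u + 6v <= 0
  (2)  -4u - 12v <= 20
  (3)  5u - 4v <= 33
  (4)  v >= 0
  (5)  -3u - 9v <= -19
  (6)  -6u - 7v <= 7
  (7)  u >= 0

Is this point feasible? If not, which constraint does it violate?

Constraint (1): -5u + 6v = 39, which is not ≤ 0. All other constraints are satisfied.

not feasible — violates (1)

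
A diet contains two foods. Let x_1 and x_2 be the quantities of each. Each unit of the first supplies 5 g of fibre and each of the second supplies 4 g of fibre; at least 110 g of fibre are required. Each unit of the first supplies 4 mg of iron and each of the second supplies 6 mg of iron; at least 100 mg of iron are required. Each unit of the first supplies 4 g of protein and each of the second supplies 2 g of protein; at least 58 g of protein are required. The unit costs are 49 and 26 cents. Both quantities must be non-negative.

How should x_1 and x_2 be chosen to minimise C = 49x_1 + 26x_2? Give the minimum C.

Feasible corners and C = 49x_1 + 26x_2:
  (0, 29) → C = 754
  (25, 0) → C = 1225
  (130/7, 30/7) → C = 7150/7
  (2, 25) → C = 748
The feasible region is unbounded (it extends along (0, 1), (1, 0)), but C strictly increases along every unbounded feasible direction, so there is no improving ray and the minimum is attained at a vertex.

The binding constraints are 5x_1 + 4x_2 = 110 and 4x_1 + 2x_2 = 58.
Solving simultaneously gives x_1 = 2, x_2 = 25.

x_1 = 2, x_2 = 25, minimum C = 748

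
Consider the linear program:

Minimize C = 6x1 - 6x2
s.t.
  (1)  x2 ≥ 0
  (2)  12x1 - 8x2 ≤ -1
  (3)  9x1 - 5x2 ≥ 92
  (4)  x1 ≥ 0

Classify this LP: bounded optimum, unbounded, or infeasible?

unbounded

From the feasible point (247/4, 371/4), moving in the direction (8, 12) keeps every constraint satisfied while C decreases without bound.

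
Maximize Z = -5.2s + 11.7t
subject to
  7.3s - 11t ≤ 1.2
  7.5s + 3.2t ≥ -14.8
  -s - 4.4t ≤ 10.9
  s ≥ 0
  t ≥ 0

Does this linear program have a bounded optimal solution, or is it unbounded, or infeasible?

From the feasible point (12/73, 0), moving in the direction (0, 1) keeps every constraint satisfied while Z increases without bound.

unbounded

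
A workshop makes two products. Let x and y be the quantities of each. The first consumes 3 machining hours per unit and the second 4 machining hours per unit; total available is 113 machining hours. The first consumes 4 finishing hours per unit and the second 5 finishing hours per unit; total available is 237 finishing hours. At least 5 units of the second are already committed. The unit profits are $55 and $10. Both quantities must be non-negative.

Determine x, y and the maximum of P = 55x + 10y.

The optimum lies where 3x + 4y = 113 and y = 5.
Solving simultaneously gives x = 31, y = 5.

x = 31, y = 5, maximum P = 1755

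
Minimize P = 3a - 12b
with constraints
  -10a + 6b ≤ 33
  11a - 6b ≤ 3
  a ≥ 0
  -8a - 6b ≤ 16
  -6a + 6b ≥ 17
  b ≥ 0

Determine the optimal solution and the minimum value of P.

Feasible corners and P = 3a - 12b:
  (36, 131/2) → P = -678
  (0, 11/2) → P = -66
  (4, 41/6) → P = -70
  (0, 17/6) → P = -34

At the optimal vertex, -10a + 6b = 33 and 11a - 6b = 3.
Solving simultaneously gives a = 36, b = 131/2.

a = 36, b = 131/2, minimum P = -678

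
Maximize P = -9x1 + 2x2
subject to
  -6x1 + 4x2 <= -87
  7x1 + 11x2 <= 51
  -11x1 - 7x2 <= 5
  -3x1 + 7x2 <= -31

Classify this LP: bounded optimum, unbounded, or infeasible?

Extreme points and P = -9x1 + 2x2:
  (1161/94, -303/94) → P = -11055/94
  (589/86, -987/86) → P = -7275/86
The feasible region has finitely many vertices and no improving ray; the maximum is -7275/86 at (589/86, -987/86).

bounded optimum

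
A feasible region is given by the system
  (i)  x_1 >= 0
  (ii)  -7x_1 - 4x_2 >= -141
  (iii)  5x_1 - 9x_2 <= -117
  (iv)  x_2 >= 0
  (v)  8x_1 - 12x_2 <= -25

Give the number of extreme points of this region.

Pairwise boundary intersections that survive every other constraint:
  (0, 141/4)
  (0, 13)
  (801/83, 1524/83)

3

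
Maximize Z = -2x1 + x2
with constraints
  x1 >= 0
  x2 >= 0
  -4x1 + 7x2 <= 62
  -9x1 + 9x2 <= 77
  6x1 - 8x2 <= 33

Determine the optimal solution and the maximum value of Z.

Vertices and Z = -2x1 + x2:
  (0, 0) → Z = 0
  (0, 77/9) → Z = 77/9
  (11/2, 0) → Z = -11
  (19/27, 250/27) → Z = 212/27
  (727/10, 252/5) → Z = -95

The binding constraints are x1 = 0 and -9x1 + 9x2 = 77.
Solving simultaneously gives x1 = 0, x2 = 77/9.

x1 = 0, x2 = 77/9, maximum Z = 77/9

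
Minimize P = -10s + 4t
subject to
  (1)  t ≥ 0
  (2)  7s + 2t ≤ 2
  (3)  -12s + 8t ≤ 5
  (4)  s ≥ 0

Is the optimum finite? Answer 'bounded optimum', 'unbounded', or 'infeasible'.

bounded optimum

Feasible corners and P = -10s + 4t:
  (2/7, 0) → P = -20/7
  (0, 0) → P = 0
  (3/40, 59/80) → P = 11/5
  (0, 5/8) → P = 5/2
The feasible region has finitely many vertices and no improving ray; the minimum is -20/7 at (2/7, 0).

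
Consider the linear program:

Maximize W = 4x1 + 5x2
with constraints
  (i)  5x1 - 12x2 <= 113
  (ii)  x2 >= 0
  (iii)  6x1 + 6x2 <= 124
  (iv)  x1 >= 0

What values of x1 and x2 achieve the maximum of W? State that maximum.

x1 = 0, x2 = 62/3, maximum W = 310/3

Corner points and W = 4x1 + 5x2:
  (62/3, 0) → W = 248/3
  (0, 0) → W = 0
  (0, 62/3) → W = 310/3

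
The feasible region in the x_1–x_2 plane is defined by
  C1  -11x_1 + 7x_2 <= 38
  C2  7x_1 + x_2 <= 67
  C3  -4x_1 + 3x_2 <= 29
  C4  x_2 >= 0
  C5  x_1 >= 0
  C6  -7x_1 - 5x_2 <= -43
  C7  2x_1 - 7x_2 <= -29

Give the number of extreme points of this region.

Of the 21 pairwise boundary intersections, those satisfying every inequality are:
  (431/60, 1003/60)
  (111/104, 739/104)
  (440/51, 337/51)
  (156/59, 289/59)

4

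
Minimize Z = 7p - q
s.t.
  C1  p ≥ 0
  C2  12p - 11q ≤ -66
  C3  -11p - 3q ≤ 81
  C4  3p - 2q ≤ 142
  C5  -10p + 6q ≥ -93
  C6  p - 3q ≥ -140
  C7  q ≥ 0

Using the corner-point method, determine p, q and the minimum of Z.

Vertices and Z = 7p - q:
  (0, 6) → Z = -6
  (0, 140/3) → Z = -140/3
  (1419/38, 888/19) → Z = 8157/38
  (373/8, 1493/24) → Z = 1585/6

The binding constraints are p = 0 and p - 3q = -140.
Solving simultaneously gives p = 0, q = 140/3.

p = 0, q = 140/3, minimum Z = -140/3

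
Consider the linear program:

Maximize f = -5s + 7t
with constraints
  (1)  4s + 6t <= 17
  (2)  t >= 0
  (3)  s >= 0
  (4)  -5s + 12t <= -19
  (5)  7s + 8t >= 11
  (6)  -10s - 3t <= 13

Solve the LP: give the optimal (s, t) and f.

Feasible corners and f = -5s + 7t:
  (17/4, 0) → f = -85/4
  (53/13, 3/26) → f = -509/26
  (19/5, 0) → f = -19

The binding constraints are t = 0 and -5s + 12t = -19.
Solving simultaneously gives s = 19/5, t = 0.

s = 19/5, t = 0, maximum f = -19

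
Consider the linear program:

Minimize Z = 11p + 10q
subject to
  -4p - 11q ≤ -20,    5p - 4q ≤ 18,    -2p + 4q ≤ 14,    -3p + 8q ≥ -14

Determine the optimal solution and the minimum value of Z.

p = -37/19, q = 48/19, minimum Z = 73/19

Feasible corners and Z = 11p + 10q:
  (278/71, 28/71) → Z = 3338/71
  (-37/19, 48/19) → Z = 73/19
  (32/3, 53/6) → Z = 617/3

At the optimal vertex, -4p - 11q = -20 and -2p + 4q = 14.
Solving simultaneously gives p = -37/19, q = 48/19.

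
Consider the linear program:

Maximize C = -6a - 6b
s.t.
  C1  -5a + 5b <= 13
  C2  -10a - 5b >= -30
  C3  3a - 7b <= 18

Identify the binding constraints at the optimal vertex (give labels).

Corner points and C = -6a - 6b:
  (17/15, 56/15) → C = -146/5
  (-181/20, -129/20) → C = 93
  (60/17, -18/17) → C = -252/17

The maximum is at (-181/20, -129/20). Substituting into each constraint, equality holds for C1 and C3; the remaining constraints have slack.

C1 and C3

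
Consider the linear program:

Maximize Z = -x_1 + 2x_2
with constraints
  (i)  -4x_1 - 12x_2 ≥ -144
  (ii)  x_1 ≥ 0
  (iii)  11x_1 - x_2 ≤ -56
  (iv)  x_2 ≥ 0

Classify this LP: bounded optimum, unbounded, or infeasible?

infeasible

The boundaries -4x_1 - 12x_2 = -144 and x_1 = 0 meet at (0, 12), but that point violates 11x_1 - x_2 ≤ -56. Every candidate vertex is excluded by some other constraint, so the feasible region is empty.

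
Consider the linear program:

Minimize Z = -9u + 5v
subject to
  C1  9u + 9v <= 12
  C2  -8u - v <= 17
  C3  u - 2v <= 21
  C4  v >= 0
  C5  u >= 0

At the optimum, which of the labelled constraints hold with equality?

C1 and C4

Corner points and Z = -9u + 5v:
  (4/3, 0) → Z = -12
  (0, 4/3) → Z = 20/3
  (0, 0) → Z = 0

The minimum is at (4/3, 0). Substituting into each constraint, equality holds for C1 and C4; the remaining constraints have slack.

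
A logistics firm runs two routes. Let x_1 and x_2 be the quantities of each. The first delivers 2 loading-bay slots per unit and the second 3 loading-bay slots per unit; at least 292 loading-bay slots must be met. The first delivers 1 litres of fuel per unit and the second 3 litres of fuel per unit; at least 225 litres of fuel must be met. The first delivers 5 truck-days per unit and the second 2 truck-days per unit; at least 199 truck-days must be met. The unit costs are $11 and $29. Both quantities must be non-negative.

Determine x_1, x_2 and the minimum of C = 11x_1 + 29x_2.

Vertices and C = 11x_1 + 29x_2:
  (0, 199/2) → C = 5771/2
  (225, 0) → C = 2475
  (67, 158/3) → C = 6793/3
  (13/11, 1062/11) → C = 30941/11
The feasible region is unbounded (it extends along (0, 1), (1, 0)), but C strictly increases along every unbounded feasible direction, so there is no improving ray and the minimum is attained at a vertex.

x_1 = 67, x_2 = 158/3, minimum C = 6793/3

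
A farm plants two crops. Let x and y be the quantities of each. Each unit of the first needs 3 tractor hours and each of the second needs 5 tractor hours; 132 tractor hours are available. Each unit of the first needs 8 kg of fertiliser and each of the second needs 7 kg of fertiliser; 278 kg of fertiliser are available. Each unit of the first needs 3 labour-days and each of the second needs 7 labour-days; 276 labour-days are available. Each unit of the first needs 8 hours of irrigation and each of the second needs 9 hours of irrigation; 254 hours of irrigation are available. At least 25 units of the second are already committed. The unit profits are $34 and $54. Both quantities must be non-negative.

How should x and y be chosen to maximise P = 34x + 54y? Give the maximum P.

Vertices and P = 34x + 54y:
  (0, 132/5) → P = 7128/5
  (0, 25) → P = 1350
  (7/3, 25) → P = 4288/3

x = 7/3, y = 25, maximum P = 4288/3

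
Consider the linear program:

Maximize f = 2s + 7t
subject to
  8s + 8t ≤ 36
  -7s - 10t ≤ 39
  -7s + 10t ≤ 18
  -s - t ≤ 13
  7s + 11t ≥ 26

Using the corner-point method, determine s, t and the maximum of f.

s = 27/17, t = 99/34, maximum f = 801/34

Feasible corners and f = 2s + 7t:
  (27/17, 99/34) → f = 801/34
  (47/8, -11/8) → f = 17/8
  (62/147, 44/21) → f = 760/49

The binding constraints are 8s + 8t = 36 and -7s + 10t = 18.
Solving simultaneously gives s = 27/17, t = 99/34.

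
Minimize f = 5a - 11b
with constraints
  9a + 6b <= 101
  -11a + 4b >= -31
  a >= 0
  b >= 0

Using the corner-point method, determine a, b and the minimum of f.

Vertices and f = 5a - 11b:
  (295/51, 416/51) → f = -3101/51
  (0, 101/6) → f = -1111/6
  (31/11, 0) → f = 155/11
  (0, 0) → f = 0

At the optimal vertex, 9a + 6b = 101 and a = 0.
Solving simultaneously gives a = 0, b = 101/6.

a = 0, b = 101/6, minimum f = -1111/6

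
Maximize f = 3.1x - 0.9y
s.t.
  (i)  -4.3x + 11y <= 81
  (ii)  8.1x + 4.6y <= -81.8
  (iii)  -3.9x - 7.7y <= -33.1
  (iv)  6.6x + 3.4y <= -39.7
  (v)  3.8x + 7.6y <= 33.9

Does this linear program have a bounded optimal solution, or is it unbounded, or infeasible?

The boundaries -4.3x + 11y = 81 and 8.1x + 4.6y = -81.8 meet at (-15905/1361, 7609/2722), but that point violates -3.9x - 7.7y ≤ -33.1. Every candidate vertex is excluded by some other constraint, so the feasible region is empty.

infeasible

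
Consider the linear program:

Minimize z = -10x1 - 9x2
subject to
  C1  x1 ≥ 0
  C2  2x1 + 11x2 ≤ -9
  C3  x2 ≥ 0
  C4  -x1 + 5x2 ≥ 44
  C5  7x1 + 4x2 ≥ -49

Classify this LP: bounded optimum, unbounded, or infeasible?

infeasible

The boundaries x1 = 0 and -x1 + 5x2 = 44 meet at (0, 44/5), but that point violates 2x1 + 11x2 ≤ -9. Every candidate vertex is excluded by some other constraint, so the feasible region is empty.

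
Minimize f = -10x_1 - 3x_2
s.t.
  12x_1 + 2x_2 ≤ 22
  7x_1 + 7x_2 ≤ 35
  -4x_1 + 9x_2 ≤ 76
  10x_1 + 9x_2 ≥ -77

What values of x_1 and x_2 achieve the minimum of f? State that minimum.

Extreme points and f = -10x_1 - 3x_2:
  (6/5, 19/5) → f = -117/5
  (4, -13) → f = -1
  (-31/13, 96/13) → f = 22/13
  (-153/14, 226/63) → f = 2069/21

x_1 = 6/5, x_2 = 19/5, minimum f = -117/5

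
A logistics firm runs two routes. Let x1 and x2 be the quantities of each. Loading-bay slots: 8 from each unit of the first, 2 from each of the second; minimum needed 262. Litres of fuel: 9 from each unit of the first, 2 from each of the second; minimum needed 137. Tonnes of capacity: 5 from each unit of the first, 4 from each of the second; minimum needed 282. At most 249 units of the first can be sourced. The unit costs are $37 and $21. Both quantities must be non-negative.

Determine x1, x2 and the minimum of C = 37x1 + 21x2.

Corner points and C = 37x1 + 21x2:
  (0, 131) → C = 2751
  (282/5, 0) → C = 10434/5
  (249, 0) → C = 9213
  (22, 43) → C = 1717
The feasible region is unbounded (it extends along (0, 1)), but C strictly increases along every unbounded feasible direction, so there is no improving ray and the minimum is attained at a vertex.

The optimum lies where 8x1 + 2x2 = 262 and 5x1 + 4x2 = 282.
Solving simultaneously gives x1 = 22, x2 = 43.

x1 = 22, x2 = 43, minimum C = 1717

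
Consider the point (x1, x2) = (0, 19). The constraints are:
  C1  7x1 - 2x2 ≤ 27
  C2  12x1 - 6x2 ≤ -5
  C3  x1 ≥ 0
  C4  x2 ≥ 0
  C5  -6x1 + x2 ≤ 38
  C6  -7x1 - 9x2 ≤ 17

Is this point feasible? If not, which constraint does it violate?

feasible

C1: -38 ≤ 27 ✓
C2: -114 ≤ -5 ✓
C3: 0 ≥ 0 ✓
C4: 19 ≥ 0 ✓
C5: 19 ≤ 38 ✓
C6: -171 ≤ 17 ✓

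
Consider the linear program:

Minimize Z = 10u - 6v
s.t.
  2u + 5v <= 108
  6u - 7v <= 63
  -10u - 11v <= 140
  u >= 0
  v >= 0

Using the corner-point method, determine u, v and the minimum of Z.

At the optimal vertex, 2u + 5v = 108 and u = 0.
Solving simultaneously gives u = 0, v = 108/5.

u = 0, v = 108/5, minimum Z = -648/5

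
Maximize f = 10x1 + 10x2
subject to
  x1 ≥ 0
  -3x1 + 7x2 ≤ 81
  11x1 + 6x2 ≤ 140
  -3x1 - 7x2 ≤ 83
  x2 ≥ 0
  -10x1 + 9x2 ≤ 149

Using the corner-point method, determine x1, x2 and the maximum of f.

The binding constraints are -3x1 + 7x2 = 81 and 11x1 + 6x2 = 140.
Solving simultaneously gives x1 = 26/5, x2 = 69/5.

x1 = 26/5, x2 = 69/5, maximum f = 190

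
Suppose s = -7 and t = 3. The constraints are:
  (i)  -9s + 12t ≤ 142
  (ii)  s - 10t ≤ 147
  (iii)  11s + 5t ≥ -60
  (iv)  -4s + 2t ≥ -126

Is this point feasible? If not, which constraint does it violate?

Constraint (iii): 11s + 5t = -62, which is not ≥ -60. All other constraints are satisfied.

not feasible — violates (iii)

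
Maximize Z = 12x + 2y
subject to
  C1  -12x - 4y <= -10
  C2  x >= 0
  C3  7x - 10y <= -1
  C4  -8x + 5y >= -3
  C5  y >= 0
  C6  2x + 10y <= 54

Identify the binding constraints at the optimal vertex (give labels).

C4 and C6

Vertices and Z = 12x + 2y:
  (0, 5/2) → Z = 5
  (24/37, 41/74) → Z = 329/37
  (0, 27/5) → Z = 54/5
  (7/9, 29/45) → Z = 478/45
  (10/3, 71/15) → Z = 742/15

The maximum is at (10/3, 71/15). Substituting into each constraint, equality holds for C4 and C6; the remaining constraints have slack.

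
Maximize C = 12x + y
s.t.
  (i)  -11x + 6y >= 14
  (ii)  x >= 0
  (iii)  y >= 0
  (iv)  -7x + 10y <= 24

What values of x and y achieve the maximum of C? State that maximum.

x = 1/17, y = 83/34, maximum C = 107/34

Corner points and C = 12x + y:
  (0, 7/3) → C = 7/3
  (1/17, 83/34) → C = 107/34
  (0, 12/5) → C = 12/5

At the optimal vertex, -11x + 6y = 14 and -7x + 10y = 24.
Solving simultaneously gives x = 1/17, y = 83/34.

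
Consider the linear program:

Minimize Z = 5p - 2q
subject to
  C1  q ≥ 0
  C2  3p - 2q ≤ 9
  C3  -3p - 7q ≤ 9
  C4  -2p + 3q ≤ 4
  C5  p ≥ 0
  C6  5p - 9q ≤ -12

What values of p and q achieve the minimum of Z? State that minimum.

p = 0, q = 4/3, minimum Z = -8/3

Vertices and Z = 5p - 2q:
  (7, 6) → Z = 23
  (105/17, 81/17) → Z = 363/17
  (0, 4/3) → Z = -8/3

The optimum lies where -2p + 3q = 4 and p = 0.
Solving simultaneously gives p = 0, q = 4/3.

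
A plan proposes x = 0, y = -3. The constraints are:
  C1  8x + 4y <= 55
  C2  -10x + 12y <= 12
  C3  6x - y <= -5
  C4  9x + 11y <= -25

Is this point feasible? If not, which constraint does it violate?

not feasible — violates C3

Constraint C3: 6x - y = 3, which is not ≤ -5. All other constraints are satisfied.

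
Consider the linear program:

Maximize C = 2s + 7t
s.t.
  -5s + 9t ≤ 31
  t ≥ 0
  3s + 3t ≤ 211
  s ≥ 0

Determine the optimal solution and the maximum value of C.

s = 43, t = 82/3, maximum C = 832/3

Extreme points and C = 2s + 7t:
  (43, 82/3) → C = 832/3
  (0, 31/9) → C = 217/9
  (211/3, 0) → C = 422/3
  (0, 0) → C = 0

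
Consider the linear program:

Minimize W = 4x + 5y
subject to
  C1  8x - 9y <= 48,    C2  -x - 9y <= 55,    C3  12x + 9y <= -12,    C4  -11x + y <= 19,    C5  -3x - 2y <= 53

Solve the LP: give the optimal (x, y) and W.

x = -113/50, y = -293/50, minimum W = -1917/50

Vertices and W = 4x + 5y:
  (-7/9, -488/81) → W = -2692/81
  (9/5, -56/15) → W = -172/15
  (-113/50, -293/50) → W = -1917/50
  (-61/37, 32/37) → W = -84/37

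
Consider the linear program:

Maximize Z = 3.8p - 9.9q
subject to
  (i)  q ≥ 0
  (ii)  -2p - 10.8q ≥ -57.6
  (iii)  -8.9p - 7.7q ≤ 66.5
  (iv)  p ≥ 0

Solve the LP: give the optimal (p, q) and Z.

Vertices and Z = 3.8p - 9.9q:
  (144/5, 0) → Z = 2736/25
  (0, 0) → Z = 0
  (0, 16/3) → Z = -264/5

p = 28.8, q = 0, maximum Z = 109.44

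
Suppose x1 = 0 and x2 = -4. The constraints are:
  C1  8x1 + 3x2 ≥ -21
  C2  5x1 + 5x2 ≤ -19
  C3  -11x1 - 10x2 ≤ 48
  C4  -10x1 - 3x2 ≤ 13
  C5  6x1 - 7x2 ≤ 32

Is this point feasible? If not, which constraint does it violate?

feasible

C1: -12 ≥ -21 ✓
C2: -20 ≤ -19 ✓
C3: 40 ≤ 48 ✓
C4: 12 ≤ 13 ✓
C5: 28 ≤ 32 ✓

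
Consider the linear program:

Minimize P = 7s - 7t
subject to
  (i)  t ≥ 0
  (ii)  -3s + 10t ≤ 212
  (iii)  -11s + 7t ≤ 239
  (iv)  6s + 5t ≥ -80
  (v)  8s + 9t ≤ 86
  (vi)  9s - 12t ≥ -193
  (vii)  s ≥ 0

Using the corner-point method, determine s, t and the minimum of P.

s = 0, t = 86/9, minimum P = -602/9

Feasible corners and P = 7s - 7t:
  (43/4, 0) → P = 301/4
  (0, 0) → P = 0
  (0, 86/9) → P = -602/9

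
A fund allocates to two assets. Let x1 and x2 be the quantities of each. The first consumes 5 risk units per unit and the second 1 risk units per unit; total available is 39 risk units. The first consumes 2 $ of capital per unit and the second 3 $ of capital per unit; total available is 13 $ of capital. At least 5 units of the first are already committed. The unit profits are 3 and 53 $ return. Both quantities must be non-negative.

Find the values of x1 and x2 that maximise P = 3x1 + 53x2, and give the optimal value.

Vertices and P = 3x1 + 53x2:
  (13/2, 0) → P = 39/2
  (5, 0) → P = 15
  (5, 1) → P = 68

x1 = 5, x2 = 1, maximum P = 68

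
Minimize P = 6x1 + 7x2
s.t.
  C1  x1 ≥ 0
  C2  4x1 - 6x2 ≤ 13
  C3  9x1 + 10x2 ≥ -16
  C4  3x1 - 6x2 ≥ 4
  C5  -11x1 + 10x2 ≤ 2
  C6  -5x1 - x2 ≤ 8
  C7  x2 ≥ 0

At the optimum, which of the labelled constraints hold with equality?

Extreme points and P = 6x1 + 7x2:
  (9, 23/6) → P = 485/6
  (13/4, 0) → P = 39/2
  (4/3, 0) → P = 8

The minimum is at (4/3, 0). Substituting into each constraint, equality holds for C4 and C7; the remaining constraints have slack.

C4 and C7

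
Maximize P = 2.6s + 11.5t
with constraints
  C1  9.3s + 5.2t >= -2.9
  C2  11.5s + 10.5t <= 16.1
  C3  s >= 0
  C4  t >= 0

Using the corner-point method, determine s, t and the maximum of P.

Extreme points and P = 2.6s + 11.5t:
  (0, 23/15) → P = 529/30
  (7/5, 0) → P = 91/25
  (0, 0) → P = 0

At the optimal vertex, 11.5s + 10.5t = 16.1 and s = 0.
Solving simultaneously gives s = 0, t = 23/15.

s = 0, t = 23/15, maximum P = 529/30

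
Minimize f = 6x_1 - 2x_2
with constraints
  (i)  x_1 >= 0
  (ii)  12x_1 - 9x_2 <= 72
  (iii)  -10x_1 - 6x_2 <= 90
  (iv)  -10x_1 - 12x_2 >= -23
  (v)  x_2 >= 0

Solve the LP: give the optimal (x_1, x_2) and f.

x_1 = 0, x_2 = 23/12, minimum f = -23/6

Feasible corners and f = 6x_1 - 2x_2:
  (0, 23/12) → f = -23/6
  (0, 0) → f = 0
  (23/10, 0) → f = 69/5

The binding constraints are x_1 = 0 and -10x_1 - 12x_2 = -23.
Solving simultaneously gives x_1 = 0, x_2 = 23/12.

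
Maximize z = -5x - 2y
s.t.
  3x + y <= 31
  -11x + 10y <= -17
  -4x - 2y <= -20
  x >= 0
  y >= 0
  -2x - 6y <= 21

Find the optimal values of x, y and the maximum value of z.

The optimum lies where -11x + 10y = -17 and -4x - 2y = -20.
Solving simultaneously gives x = 117/31, y = 76/31.

x = 117/31, y = 76/31, maximum z = -737/31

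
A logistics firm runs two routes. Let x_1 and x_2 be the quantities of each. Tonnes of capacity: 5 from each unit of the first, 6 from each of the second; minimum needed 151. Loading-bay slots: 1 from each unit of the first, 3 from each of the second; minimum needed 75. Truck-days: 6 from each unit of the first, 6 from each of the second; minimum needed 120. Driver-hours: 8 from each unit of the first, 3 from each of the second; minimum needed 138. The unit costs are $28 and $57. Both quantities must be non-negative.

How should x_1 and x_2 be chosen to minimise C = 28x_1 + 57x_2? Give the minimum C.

x_1 = 9, x_2 = 22, minimum C = 1506

Feasible corners and C = 28x_1 + 57x_2:
  (0, 46) → C = 2622
  (75, 0) → C = 2100
  (9, 22) → C = 1506
The feasible region is unbounded (it extends along (0, 1), (1, 0)), but C strictly increases along every unbounded feasible direction, so there is no improving ray and the minimum is attained at a vertex.

The optimum lies where x_1 + 3x_2 = 75 and 8x_1 + 3x_2 = 138.
Solving simultaneously gives x_1 = 9, x_2 = 22.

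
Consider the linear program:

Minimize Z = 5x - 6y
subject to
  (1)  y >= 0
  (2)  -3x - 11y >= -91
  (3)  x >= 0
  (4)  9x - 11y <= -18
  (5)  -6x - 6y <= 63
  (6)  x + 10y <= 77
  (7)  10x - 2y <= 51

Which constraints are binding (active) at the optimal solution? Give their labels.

(3) and (6)

Feasible corners and Z = 5x - 6y:
  (73/12, 291/44) → Z = -1223/132
  (63/19, 140/19) → Z = -525/19
  (0, 18/11) → Z = -108/11
  (0, 77/10) → Z = -231/5

The minimum is at (0, 77/10). Substituting into each constraint, equality holds for (3) and (6); the remaining constraints have slack.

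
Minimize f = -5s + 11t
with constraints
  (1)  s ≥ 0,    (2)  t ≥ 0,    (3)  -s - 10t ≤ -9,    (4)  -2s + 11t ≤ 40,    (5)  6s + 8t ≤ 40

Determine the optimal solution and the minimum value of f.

s = 82/13, t = 7/26, minimum f = -743/26

Extreme points and f = -5s + 11t:
  (0, 9/10) → f = 99/10
  (0, 40/11) → f = 40
  (82/13, 7/26) → f = -743/26
  (60/41, 160/41) → f = 1460/41

At the optimal vertex, -s - 10t = -9 and 6s + 8t = 40.
Solving simultaneously gives s = 82/13, t = 7/26.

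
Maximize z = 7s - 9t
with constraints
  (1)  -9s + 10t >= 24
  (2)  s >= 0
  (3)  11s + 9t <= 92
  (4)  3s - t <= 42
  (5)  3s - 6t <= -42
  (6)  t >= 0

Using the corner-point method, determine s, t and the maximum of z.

s = 58/31, t = 246/31, maximum z = -1808/31

Extreme points and z = 7s - 9t:
  (0, 92/9) → z = -92
  (0, 7) → z = -63
  (58/31, 246/31) → z = -1808/31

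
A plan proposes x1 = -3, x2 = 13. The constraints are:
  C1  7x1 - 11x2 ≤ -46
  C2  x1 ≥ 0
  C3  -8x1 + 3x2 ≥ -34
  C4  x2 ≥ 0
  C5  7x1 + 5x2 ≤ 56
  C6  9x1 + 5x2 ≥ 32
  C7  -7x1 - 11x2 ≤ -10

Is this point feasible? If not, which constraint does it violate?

not feasible — violates C2

Constraint C2: x1 = -3, which is not ≥ 0. All other constraints are satisfied.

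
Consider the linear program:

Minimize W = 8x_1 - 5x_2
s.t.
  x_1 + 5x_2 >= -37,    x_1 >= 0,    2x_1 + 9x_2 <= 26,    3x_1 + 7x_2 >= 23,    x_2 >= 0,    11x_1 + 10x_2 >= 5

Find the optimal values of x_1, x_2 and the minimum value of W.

Vertices and W = 8x_1 - 5x_2:
  (25/13, 32/13) → W = 40/13
  (13, 0) → W = 104
  (23/3, 0) → W = 184/3

At the optimal vertex, 2x_1 + 9x_2 = 26 and 3x_1 + 7x_2 = 23.
Solving simultaneously gives x_1 = 25/13, x_2 = 32/13.

x_1 = 25/13, x_2 = 32/13, minimum W = 40/13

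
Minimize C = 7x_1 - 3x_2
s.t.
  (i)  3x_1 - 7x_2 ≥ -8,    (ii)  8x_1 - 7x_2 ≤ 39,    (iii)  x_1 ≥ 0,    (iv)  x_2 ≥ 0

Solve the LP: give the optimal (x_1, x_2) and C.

x_1 = 0, x_2 = 8/7, minimum C = -24/7

Feasible corners and C = 7x_1 - 3x_2:
  (47/5, 181/35) → C = 352/7
  (0, 8/7) → C = -24/7
  (39/8, 0) → C = 273/8
  (0, 0) → C = 0

At the optimal vertex, 3x_1 - 7x_2 = -8 and x_1 = 0.
Solving simultaneously gives x_1 = 0, x_2 = 8/7.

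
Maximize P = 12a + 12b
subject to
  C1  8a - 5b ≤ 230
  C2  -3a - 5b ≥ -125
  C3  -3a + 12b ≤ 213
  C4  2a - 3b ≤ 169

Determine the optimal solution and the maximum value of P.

The feasible region is unbounded (it extends along (-3, -2), (-4, -1)), but P strictly decreases along every unbounded feasible direction, so there is no improving ray and the maximum is attained at a vertex.

The binding constraints are 8a - 5b = 230 and -3a - 5b = -125.
Solving simultaneously gives a = 355/11, b = 62/11.

a = 355/11, b = 62/11, maximum P = 5004/11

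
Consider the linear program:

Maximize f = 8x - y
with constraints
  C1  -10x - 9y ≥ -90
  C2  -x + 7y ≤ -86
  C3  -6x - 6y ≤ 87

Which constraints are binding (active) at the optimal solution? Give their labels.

Corner points and f = 8x - y:
  (1404/79, -770/79) → f = 12002/79
  (441/2, -235) → f = 1999
  (-31/16, -201/16) → f = -47/16

The maximum is at (441/2, -235). Substituting into each constraint, equality holds for C1 and C3; the remaining constraints have slack.

C1 and C3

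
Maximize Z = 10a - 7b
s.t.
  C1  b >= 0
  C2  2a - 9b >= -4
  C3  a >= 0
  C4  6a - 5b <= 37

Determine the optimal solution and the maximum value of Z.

a = 353/44, b = 49/22, maximum Z = 711/11

Feasible corners and Z = 10a - 7b:
  (0, 0) → Z = 0
  (37/6, 0) → Z = 185/3
  (0, 4/9) → Z = -28/9
  (353/44, 49/22) → Z = 711/11

The optimum lies where 2a - 9b = -4 and 6a - 5b = 37.
Solving simultaneously gives a = 353/44, b = 49/22.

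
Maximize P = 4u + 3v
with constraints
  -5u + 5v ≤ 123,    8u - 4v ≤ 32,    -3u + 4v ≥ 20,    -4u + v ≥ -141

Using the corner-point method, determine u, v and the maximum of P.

Feasible corners and P = 4u + 3v:
  (163/5, 286/5) → P = 302
  (-392/5, -269/5) → P = -475
  (52/5, 64/5) → P = 80

u = 163/5, v = 286/5, maximum P = 302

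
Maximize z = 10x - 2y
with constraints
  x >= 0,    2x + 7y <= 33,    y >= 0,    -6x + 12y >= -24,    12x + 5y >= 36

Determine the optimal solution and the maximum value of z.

x = 94/11, y = 25/11, maximum z = 890/11

Corner points and z = 10x - 2y:
  (94/11, 25/11) → z = 890/11
  (87/74, 162/37) → z = 3
  (4, 0) → z = 40
  (3, 0) → z = 30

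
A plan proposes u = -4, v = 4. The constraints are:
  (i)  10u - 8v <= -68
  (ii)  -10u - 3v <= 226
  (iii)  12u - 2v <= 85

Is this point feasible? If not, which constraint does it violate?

feasible

(i): -72 ≤ -68 ✓
(ii): 28 ≤ 226 ✓
(iii): -56 ≤ 85 ✓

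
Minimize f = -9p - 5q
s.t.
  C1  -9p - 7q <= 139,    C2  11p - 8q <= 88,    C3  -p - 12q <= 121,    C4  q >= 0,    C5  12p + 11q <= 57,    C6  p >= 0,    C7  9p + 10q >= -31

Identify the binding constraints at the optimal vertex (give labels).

C4 and C5

Extreme points and f = -9p - 5q:
  (19/4, 0) → f = -171/4
  (0, 0) → f = 0
  (0, 57/11) → f = -285/11

The minimum is at (19/4, 0). Substituting into each constraint, equality holds for C4 and C5; the remaining constraints have slack.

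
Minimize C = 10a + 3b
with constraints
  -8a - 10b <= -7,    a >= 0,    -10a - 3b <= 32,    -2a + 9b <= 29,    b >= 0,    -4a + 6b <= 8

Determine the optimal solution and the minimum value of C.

Extreme points and C = 10a + 3b:
  (0, 7/10) → C = 21/10
  (7/8, 0) → C = 35/4
  (0, 4/3) → C = 4
  (17/4, 25/6) → C = 55
The feasible region is unbounded (it extends along (9, 2), (1, 0)), but C strictly increases along every unbounded feasible direction, so there is no improving ray and the minimum is attained at a vertex.

At the optimal vertex, -8a - 10b = -7 and a = 0.
Solving simultaneously gives a = 0, b = 7/10.

a = 0, b = 7/10, minimum C = 21/10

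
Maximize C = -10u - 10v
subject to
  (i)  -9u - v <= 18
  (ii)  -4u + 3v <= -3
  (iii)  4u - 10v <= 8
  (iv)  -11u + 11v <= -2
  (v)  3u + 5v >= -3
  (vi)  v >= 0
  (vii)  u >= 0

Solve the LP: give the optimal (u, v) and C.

u = 3/4, v = 0, maximum C = -15/2

Corner points and C = -10u - 10v:
  (27/11, 25/11) → C = -520/11
  (3/4, 0) → C = -15/2
  (2, 0) → C = -20
The feasible region is unbounded (it extends along (5, 2), (1, 1)), but C strictly decreases along every unbounded feasible direction, so there is no improving ray and the maximum is attained at a vertex.

The optimum lies where -4u + 3v = -3 and v = 0.
Solving simultaneously gives u = 3/4, v = 0.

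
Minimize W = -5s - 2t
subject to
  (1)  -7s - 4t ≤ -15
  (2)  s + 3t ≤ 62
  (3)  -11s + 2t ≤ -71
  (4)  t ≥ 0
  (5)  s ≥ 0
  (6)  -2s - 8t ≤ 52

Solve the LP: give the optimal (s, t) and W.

s = 62, t = 0, minimum W = -310

The optimum lies where s + 3t = 62 and t = 0.
Solving simultaneously gives s = 62, t = 0.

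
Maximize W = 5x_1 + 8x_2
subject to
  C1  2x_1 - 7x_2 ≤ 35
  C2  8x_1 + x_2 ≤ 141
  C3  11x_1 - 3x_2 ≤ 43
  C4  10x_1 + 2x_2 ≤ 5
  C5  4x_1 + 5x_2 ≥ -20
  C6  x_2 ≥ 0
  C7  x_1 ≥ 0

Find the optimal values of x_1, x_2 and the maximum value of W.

x_1 = 0, x_2 = 5/2, maximum W = 20

Vertices and W = 5x_1 + 8x_2:
  (1/2, 0) → W = 5/2
  (0, 5/2) → W = 20
  (0, 0) → W = 0

The optimum lies where 10x_1 + 2x_2 = 5 and x_1 = 0.
Solving simultaneously gives x_1 = 0, x_2 = 5/2.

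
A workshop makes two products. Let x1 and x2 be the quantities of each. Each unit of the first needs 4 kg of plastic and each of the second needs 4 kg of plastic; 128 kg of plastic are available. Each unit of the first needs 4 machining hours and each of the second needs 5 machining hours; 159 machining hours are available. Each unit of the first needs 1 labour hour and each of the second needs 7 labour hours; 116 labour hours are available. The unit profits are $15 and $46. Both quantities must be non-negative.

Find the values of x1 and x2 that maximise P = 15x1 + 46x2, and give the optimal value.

x1 = 18, x2 = 14, maximum P = 914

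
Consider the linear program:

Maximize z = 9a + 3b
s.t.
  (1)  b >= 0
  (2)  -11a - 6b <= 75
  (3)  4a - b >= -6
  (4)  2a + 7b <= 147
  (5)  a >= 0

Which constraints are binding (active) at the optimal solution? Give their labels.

Extreme points and z = 9a + 3b:
  (147/2, 0) → z = 1323/2
  (0, 0) → z = 0
  (7/2, 20) → z = 183/2
  (0, 6) → z = 18

The maximum is at (147/2, 0). Substituting into each constraint, equality holds for (1) and (4); the remaining constraints have slack.

(1) and (4)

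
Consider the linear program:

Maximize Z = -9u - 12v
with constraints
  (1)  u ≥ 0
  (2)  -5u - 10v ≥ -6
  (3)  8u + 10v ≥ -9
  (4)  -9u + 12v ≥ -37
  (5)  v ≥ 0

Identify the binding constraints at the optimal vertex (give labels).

Feasible corners and Z = -9u - 12v:
  (0, 3/5) → Z = -36/5
  (0, 0) → Z = 0
  (6/5, 0) → Z = -54/5

The maximum is at (0, 0). Substituting into each constraint, equality holds for (1) and (5); the remaining constraints have slack.

(1) and (5)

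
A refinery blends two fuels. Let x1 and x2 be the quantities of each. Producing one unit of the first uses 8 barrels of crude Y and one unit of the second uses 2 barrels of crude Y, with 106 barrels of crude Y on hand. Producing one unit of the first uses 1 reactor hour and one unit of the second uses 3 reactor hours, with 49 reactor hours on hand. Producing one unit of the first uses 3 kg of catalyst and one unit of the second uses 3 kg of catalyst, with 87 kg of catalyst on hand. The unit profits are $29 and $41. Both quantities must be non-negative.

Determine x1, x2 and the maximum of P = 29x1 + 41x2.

x1 = 10, x2 = 13, maximum P = 823

Feasible corners and P = 29x1 + 41x2:
  (0, 0) → P = 0
  (0, 49/3) → P = 2009/3
  (53/4, 0) → P = 1537/4
  (10, 13) → P = 823

The binding constraints are 8x1 + 2x2 = 106 and x1 + 3x2 = 49.
Solving simultaneously gives x1 = 10, x2 = 13.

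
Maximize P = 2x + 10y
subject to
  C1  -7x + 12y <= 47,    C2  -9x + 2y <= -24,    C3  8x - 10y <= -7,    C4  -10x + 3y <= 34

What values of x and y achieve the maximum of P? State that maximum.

Feasible corners and P = 2x + 10y:
  (191/47, 591/94) → P = 71
  (193/13, 327/26) → P = 2021/13
  (127/37, 255/74) → P = 1529/37

x = 193/13, y = 327/26, maximum P = 2021/13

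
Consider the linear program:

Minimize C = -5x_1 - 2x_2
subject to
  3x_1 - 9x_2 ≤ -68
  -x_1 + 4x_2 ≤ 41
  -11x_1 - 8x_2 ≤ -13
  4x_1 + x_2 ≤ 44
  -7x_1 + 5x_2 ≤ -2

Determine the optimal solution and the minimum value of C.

x_1 = 74/9, x_2 = 100/9, minimum C = -190/3

Feasible corners and C = -5x_1 - 2x_2:
  (328/39, 404/39) → C = -816/13
  (179/24, 241/24) → C = -459/8
  (74/9, 100/9) → C = -190/3

The optimum lies where 4x_1 + x_2 = 44 and -7x_1 + 5x_2 = -2.
Solving simultaneously gives x_1 = 74/9, x_2 = 100/9.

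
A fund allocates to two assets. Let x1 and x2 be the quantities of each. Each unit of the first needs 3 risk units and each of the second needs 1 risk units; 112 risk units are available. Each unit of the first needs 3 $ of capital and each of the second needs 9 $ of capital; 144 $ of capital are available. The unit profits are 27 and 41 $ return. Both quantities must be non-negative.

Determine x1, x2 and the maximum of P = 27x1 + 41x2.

x1 = 36, x2 = 4, maximum P = 1136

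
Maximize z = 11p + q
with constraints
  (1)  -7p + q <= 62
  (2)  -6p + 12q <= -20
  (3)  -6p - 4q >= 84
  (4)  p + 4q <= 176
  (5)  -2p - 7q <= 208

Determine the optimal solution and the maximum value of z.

Extreme points and z = 11p + q:
  (-382/39, -256/39) → z = -1486/13
  (-214/17, -444/17) → z = -2798/17
  (-29/3, -13/2) → z = -677/6
  (122/17, -540/17) → z = 802/17

The binding constraints are -6p - 4q = 84 and -2p - 7q = 208.
Solving simultaneously gives p = 122/17, q = -540/17.

p = 122/17, q = -540/17, maximum z = 802/17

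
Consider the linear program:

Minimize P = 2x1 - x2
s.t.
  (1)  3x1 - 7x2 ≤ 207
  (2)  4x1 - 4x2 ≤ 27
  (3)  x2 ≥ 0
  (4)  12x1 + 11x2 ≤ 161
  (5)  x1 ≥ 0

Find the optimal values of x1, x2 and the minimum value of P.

Feasible corners and P = 2x1 - x2:
  (27/4, 0) → P = 27/2
  (941/92, 80/23) → P = 781/46
  (0, 0) → P = 0
  (0, 161/11) → P = -161/11

x1 = 0, x2 = 161/11, minimum P = -161/11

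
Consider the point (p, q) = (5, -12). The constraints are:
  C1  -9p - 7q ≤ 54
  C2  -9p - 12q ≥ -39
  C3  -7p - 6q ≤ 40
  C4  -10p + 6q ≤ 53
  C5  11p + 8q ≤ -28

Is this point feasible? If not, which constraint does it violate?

C1: 39 ≤ 54 ✓
C2: 99 ≥ -39 ✓
C3: 37 ≤ 40 ✓
C4: -122 ≤ 53 ✓
C5: -41 ≤ -28 ✓

feasible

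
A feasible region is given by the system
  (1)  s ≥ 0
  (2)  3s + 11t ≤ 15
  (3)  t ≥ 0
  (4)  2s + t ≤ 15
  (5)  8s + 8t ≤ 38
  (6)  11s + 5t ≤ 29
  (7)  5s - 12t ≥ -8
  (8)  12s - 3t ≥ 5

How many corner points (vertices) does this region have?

Pairwise boundary intersections that survive every other constraint:
  (122/53, 39/53)
  (92/91, 99/91)
  (29/11, 0)
  (5/12, 0)
  (28/43, 121/129)

5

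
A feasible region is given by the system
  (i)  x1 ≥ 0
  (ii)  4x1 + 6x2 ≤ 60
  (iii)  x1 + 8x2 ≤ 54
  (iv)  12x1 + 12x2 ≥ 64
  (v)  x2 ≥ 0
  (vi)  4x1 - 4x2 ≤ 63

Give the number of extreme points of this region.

Pairwise boundary intersections that survive every other constraint:
  (0, 27/4)
  (0, 16/3)
  (6, 6)
  (15, 0)
  (16/3, 0)

5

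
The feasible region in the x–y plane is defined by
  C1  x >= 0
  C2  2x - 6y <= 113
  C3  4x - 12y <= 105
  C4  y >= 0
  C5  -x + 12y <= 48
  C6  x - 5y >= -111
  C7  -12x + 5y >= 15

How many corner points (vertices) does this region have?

Pairwise boundary intersections that survive every other constraint:
  (0, 4)
  (0, 3)
  (60/139, 561/139)

3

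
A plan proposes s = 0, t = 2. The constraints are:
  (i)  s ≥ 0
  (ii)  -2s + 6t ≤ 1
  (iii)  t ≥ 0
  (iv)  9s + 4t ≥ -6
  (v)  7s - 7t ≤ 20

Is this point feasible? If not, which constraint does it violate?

not feasible — violates (ii)

Constraint (ii): -2s + 6t = 12, which is not ≤ 1. All other constraints are satisfied.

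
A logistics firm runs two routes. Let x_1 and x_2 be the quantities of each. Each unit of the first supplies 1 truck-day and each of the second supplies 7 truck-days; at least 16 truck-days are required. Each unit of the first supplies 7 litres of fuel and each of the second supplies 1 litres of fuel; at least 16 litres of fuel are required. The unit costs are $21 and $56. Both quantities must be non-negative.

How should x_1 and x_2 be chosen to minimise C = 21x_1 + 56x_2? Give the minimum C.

x_1 = 2, x_2 = 2, minimum C = 154

Extreme points and C = 21x_1 + 56x_2:
  (0, 16) → C = 896
  (16, 0) → C = 336
  (2, 2) → C = 154
The feasible region is unbounded (it extends along (0, 1), (1, 0)), but C strictly increases along every unbounded feasible direction, so there is no improving ray and the minimum is attained at a vertex.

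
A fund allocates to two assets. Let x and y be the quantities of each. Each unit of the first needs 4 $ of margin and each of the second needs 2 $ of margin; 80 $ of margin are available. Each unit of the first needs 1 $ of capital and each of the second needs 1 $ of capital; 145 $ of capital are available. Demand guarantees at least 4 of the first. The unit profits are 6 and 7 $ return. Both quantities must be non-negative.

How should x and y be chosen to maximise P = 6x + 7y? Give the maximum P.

Corner points and P = 6x + 7y:
  (20, 0) → P = 120
  (4, 0) → P = 24
  (4, 32) → P = 248

The binding constraints are 4x + 2y = 80 and x = 4.
Solving simultaneously gives x = 4, y = 32.

x = 4, y = 32, maximum P = 248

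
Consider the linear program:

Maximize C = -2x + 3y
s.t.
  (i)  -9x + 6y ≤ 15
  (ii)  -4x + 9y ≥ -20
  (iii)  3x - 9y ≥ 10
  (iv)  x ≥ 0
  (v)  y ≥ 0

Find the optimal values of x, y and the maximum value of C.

x = 10/3, y = 0, maximum C = -20/3

Vertices and C = -2x + 3y:
  (10, 20/9) → C = -40/3
  (5, 0) → C = -10
  (10/3, 0) → C = -20/3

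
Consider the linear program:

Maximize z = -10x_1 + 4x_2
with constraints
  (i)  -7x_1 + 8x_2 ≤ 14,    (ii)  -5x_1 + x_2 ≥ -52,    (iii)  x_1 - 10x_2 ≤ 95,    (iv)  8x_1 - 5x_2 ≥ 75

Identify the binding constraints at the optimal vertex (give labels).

Vertices and z = -10x_1 + 4x_2:
  (425/49, -423/49) → z = -5942/49
  (185/17, 41/17) → z = -1686/17
  (11/3, -137/15) → z = -366/5

The maximum is at (11/3, -137/15). Substituting into each constraint, equality holds for (iii) and (iv); the remaining constraints have slack.

(iii) and (iv)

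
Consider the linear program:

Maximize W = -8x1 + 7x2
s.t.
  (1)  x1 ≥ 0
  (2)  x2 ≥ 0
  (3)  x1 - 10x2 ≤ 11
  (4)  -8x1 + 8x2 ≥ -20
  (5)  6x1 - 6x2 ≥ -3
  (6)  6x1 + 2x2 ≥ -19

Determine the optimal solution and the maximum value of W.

The feasible region is unbounded (it extends along (1, 1)), but W strictly decreases along every unbounded feasible direction, so there is no improving ray and the maximum is attained at a vertex.

The binding constraints are x1 = 0 and 6x1 - 6x2 = -3.
Solving simultaneously gives x1 = 0, x2 = 1/2.

x1 = 0, x2 = 1/2, maximum W = 7/2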